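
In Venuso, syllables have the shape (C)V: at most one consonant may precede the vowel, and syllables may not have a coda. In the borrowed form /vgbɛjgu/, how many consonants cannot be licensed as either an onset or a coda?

3

Syllabifying with onset maximization leaves /v/, /g/, /j/ stranded (no codas are permitted; onsets are limited to one consonant).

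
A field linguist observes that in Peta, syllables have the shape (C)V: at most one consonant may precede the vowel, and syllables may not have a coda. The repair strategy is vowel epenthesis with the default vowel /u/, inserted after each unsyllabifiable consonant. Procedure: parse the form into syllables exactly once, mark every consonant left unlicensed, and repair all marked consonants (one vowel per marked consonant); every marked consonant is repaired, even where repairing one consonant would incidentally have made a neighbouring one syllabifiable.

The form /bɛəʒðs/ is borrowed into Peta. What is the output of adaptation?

Under (C)V, the unsyllabifiable consonants are /ʒ/, /ð/, /s/ (no codas are permitted; onsets are limited to one consonant).
Each unlicensed consonant becomes the onset of a new syllable: /ʒ/ → /ʒu/, /ð/ → /ðu/, /s/ → /su/.

bɛəʒuðusu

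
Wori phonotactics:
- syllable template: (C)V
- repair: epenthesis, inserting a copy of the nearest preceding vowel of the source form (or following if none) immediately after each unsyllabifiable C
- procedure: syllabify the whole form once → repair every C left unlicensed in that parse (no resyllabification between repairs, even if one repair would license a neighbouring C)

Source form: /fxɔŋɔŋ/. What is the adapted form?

Under (C)V, the unsyllabifiable consonants are /f/, /ŋ/ (no codas are permitted; onsets are limited to one consonant).
Epenthesis after each stranded consonant: /f/ → /fɔ/, /ŋ/ → /ŋɔ/.

fɔxɔŋɔŋɔ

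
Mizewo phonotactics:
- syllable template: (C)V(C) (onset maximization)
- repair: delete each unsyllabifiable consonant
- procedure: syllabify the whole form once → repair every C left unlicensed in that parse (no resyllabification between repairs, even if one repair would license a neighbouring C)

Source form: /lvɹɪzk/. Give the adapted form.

ɹɪz

Under (C)V(C), the unsyllabifiable consonants are /l/, /v/, /k/ (at most one coda consonant is licensed; onsets are limited to one consonant).
Deleting the stranded consonants removes /l/, /v/, /k/.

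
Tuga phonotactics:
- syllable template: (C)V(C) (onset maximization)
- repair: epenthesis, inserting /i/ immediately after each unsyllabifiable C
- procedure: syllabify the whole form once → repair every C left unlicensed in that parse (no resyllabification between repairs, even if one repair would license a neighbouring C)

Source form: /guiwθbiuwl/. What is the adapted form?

Under (C)V(C), the unsyllabifiable consonants are /θ/, /l/ (at most one coda consonant is licensed; onsets are limited to one consonant).
Inserting the epenthetic vowel yields /θ/ → /θi/, /l/ → /li/.

guiwθibiuwli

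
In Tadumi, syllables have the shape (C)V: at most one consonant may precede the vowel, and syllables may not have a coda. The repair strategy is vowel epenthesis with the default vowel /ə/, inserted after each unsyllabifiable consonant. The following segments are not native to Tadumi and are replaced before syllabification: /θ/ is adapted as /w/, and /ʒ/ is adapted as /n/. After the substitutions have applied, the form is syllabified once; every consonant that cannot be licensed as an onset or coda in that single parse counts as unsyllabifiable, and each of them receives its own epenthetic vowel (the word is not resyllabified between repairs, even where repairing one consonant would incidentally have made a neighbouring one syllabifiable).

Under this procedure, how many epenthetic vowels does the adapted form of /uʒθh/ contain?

After substitution the input is /unwh/.
The unsyllabifiable consonants are /n/, /w/, /h/; each receives one epenthetic vowel.

3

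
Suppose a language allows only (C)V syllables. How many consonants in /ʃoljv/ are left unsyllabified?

3

Under (C)V, the unsyllabifiable consonants are /l/, /j/, /v/ (no codas are permitted; onsets are limited to one consonant).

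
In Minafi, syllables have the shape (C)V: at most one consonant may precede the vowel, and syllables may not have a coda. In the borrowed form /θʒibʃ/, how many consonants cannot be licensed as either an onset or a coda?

Under (C)V, the unsyllabifiable consonants are /θ/, /b/, /ʃ/ (no codas are permitted; onsets are limited to one consonant).

3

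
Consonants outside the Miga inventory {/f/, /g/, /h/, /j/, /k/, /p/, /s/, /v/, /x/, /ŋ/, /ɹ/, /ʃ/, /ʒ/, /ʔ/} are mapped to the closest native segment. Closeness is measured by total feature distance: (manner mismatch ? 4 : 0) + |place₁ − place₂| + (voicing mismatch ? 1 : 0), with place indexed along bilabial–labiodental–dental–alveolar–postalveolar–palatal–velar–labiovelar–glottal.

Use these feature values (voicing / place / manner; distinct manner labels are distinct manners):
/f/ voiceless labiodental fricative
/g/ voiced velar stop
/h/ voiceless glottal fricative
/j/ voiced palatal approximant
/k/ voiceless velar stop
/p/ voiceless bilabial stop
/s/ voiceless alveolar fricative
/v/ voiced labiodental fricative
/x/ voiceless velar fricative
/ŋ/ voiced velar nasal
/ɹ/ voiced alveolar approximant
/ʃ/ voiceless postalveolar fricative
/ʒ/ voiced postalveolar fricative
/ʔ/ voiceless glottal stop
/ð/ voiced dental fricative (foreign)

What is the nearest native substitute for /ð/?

/v/ is closest: same manner (fricative), place distance 1 (dental→labiodental), same voicing; total 1. Next closest is /f/ at distance 2.

v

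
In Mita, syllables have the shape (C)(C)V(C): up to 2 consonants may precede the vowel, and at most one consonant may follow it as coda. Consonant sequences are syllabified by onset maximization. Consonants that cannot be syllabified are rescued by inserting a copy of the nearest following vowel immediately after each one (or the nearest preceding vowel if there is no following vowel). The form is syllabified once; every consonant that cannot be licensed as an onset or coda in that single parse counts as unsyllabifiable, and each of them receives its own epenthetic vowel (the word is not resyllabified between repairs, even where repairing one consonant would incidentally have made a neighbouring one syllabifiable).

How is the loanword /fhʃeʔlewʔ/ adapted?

fehʃeʔlewʔe

The consonants /f/, /ʔ/ cannot be parsed into a legal (C)(C)V(C) syllable (at most one coda consonant is licensed; onsets may contain at most 2 consonants).
Epenthesis after each stranded consonant: /f/ → /fe/, /ʔ/ → /ʔe/.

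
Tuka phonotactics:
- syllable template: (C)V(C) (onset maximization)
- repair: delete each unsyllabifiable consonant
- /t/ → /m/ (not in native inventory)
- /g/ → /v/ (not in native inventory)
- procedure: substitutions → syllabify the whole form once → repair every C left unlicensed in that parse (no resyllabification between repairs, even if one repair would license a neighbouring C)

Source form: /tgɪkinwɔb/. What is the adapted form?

vɪkinwɔb

Substitution: /t/ → /m/, /g/ → /v/, giving /mvɪkinwɔb/.
The consonants /m/ cannot be parsed into a legal (C)V(C) syllable (at most one coda consonant is licensed; onsets are limited to one consonant).
Deletion applies to /m/.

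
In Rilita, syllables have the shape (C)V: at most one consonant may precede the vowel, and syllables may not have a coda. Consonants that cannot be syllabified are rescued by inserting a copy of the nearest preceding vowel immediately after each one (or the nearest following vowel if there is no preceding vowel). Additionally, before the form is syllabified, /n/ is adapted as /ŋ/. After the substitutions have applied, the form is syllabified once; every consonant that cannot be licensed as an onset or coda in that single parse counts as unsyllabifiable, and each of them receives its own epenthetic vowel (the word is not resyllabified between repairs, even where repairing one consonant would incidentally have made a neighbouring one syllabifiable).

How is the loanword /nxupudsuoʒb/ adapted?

Substitution: /n/ → /ŋ/, giving /ŋxupudsuoʒb/.
Syllabifying with onset maximization leaves /ŋ/, /d/, /ʒ/, /b/ stranded (no codas are permitted; onsets are limited to one consonant).
Inserting the epenthetic vowel yields /ŋ/ → /ŋu/, /d/ → /du/, /ʒ/ → /ʒo/, /b/ → /bo/.

ŋuxupudusuoʒobo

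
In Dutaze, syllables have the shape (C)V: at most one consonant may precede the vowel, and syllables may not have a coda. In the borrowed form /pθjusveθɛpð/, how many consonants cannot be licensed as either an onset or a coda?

The consonants /p/, /θ/, /s/, /p/, /ð/ cannot be parsed into a legal (C)V syllable (no codas are permitted; onsets are limited to one consonant).

5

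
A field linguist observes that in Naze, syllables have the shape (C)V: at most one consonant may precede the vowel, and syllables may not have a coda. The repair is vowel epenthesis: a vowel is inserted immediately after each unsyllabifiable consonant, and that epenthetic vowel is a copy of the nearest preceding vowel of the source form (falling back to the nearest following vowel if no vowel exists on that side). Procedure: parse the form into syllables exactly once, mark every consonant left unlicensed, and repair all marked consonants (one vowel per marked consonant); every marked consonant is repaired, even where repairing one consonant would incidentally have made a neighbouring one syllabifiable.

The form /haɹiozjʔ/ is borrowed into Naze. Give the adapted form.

Under (C)V, the unsyllabifiable consonants are /z/, /j/, /ʔ/ (no codas are permitted; onsets are limited to one consonant).
Each unlicensed consonant becomes the onset of a new syllable: /z/ → /zo/, /j/ → /jo/, /ʔ/ → /ʔo/.

haɹiozojoʔo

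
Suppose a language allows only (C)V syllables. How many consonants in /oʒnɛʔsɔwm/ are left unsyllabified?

4

The consonants /ʒ/, /ʔ/, /w/, /m/ cannot be parsed into a legal (C)V syllable (no codas are permitted; onsets are limited to one consonant).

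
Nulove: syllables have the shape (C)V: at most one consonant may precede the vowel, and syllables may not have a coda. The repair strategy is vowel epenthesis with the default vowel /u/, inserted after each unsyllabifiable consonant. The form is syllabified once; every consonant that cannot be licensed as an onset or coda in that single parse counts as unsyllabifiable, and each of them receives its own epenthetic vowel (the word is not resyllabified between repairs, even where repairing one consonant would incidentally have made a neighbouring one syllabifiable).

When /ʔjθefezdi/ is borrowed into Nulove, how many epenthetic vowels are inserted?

The unsyllabifiable consonants are /ʔ/, /j/, /z/; each receives one epenthetic vowel.

3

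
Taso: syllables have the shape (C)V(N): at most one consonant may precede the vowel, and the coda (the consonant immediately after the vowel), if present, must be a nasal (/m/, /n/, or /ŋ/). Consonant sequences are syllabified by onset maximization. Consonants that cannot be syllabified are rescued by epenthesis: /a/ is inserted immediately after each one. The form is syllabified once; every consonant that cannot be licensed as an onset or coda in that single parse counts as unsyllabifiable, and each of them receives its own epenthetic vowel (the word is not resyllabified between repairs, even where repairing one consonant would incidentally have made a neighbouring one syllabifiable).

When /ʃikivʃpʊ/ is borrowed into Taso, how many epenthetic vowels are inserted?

2

The unsyllabifiable consonants are /v/, /ʃ/; each receives one epenthetic vowel.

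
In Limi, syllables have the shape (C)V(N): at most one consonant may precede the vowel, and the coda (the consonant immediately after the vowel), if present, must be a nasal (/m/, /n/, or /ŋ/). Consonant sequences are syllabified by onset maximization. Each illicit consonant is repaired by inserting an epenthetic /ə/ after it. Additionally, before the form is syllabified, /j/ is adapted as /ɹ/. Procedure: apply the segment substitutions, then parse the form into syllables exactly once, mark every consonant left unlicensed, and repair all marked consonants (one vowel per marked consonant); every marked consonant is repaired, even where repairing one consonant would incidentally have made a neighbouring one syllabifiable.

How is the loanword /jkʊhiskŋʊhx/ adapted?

Substitution: /j/ → /ɹ/, giving /ɹkʊhiskŋʊhx/.
Syllabifying with onset maximization leaves /ɹ/, /s/, /k/, /h/, /x/ stranded (only a nasal (/m/, /n/, or /ŋ/) is licensed in coda position; onsets are limited to one consonant).
Inserting the epenthetic vowel yields /ɹ/ → /ɹə/, /s/ → /sə/, /k/ → /kə/, /h/ → /hə/, /x/ → /xə/.

ɹəkʊhisəkəŋʊhəxə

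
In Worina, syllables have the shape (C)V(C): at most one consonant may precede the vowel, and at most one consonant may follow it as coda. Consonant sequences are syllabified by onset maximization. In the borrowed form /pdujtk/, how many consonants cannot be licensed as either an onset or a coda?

Under (C)V(C), the unsyllabifiable consonants are /p/, /t/, /k/ (at most one coda consonant is licensed; onsets are limited to one consonant).

3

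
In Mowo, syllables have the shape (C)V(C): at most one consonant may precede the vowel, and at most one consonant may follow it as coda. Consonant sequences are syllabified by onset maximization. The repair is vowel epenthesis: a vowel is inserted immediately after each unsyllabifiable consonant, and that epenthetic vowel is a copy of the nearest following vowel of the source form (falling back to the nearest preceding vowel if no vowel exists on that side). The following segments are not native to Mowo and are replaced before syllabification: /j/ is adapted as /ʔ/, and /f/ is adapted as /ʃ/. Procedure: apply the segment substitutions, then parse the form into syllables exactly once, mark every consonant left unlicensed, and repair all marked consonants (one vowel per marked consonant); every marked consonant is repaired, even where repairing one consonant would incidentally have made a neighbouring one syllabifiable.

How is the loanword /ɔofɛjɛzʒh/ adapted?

Substitution: /f/ → /ʃ/, /j/ → /ʔ/, giving /ɔoʃɛʔɛzʒh/.
Under (C)V(C), the unsyllabifiable consonants are /ʒ/, /h/ (at most one coda consonant is licensed; onsets are limited to one consonant).
Each unlicensed consonant becomes the onset of a new syllable: /ʒ/ → /ʒɛ/, /h/ → /hɛ/.

ɔoʃɛʔɛzʒɛhɛ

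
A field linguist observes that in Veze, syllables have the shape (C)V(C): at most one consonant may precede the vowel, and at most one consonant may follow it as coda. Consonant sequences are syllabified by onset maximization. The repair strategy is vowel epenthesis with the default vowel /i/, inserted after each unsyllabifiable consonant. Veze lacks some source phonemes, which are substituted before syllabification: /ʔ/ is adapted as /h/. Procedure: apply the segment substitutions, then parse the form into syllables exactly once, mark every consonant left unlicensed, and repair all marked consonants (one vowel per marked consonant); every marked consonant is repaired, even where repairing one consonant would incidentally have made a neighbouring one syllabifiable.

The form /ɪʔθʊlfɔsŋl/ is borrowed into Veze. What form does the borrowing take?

Substitution: /ʔ/ → /h/, giving /ɪhθʊlfɔsŋl/.
Under (C)V(C), the unsyllabifiable consonants are /ŋ/, /l/ (at most one coda consonant is licensed; onsets are limited to one consonant).
Each unlicensed consonant becomes the onset of a new syllable: /ŋ/ → /ŋi/, /l/ → /li/.

ɪhθʊlfɔsŋili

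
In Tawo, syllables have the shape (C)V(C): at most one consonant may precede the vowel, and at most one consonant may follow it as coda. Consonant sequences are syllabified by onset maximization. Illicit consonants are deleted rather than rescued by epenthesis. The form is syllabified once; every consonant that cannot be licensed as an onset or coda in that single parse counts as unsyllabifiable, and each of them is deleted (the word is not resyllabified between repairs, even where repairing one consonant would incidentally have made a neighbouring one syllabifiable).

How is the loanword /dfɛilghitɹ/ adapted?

fɛilhit

The consonants /d/, /g/, /ɹ/ cannot be parsed into a legal (C)V(C) syllable (at most one coda consonant is licensed; onsets are limited to one consonant).
Each unlicensed consonant is deleted: /d/, /g/, /ɹ/.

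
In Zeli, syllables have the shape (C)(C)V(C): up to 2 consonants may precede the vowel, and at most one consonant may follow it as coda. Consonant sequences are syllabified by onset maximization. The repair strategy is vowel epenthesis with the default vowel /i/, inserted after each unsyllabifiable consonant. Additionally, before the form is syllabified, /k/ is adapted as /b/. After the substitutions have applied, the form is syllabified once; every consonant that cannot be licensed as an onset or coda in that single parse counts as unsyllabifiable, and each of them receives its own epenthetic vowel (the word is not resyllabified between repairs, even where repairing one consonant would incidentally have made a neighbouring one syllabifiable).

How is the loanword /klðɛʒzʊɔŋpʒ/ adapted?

bilðɛʒzʊɔŋpiʒi

Substitution: /k/ → /b/, giving /blðɛʒzʊɔŋpʒ/.
The consonants /b/, /p/, /ʒ/ cannot be parsed into a legal (C)(C)V(C) syllable (at most one coda consonant is licensed; onsets may contain at most 2 consonants).
Each unlicensed consonant becomes the onset of a new syllable: /b/ → /bi/, /p/ → /pi/, /ʒ/ → /ʒi/.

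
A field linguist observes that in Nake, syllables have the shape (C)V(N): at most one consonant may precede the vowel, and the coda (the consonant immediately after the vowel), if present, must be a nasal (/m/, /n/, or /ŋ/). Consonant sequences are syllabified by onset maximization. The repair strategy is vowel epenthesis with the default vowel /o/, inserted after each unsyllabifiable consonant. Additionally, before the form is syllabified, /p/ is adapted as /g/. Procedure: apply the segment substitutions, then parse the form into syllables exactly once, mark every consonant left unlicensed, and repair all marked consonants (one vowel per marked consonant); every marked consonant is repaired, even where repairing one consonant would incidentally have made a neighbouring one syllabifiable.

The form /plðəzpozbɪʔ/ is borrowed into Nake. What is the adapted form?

goloðəzogozobɪʔo

Substitution: /p/ → /g/, giving /glðəzgozbɪʔ/.
Syllabifying with onset maximization leaves /g/, /l/, /z/, /z/, /ʔ/ stranded (only a nasal (/m/, /n/, or /ŋ/) is licensed in coda position; onsets are limited to one consonant).
Epenthesis after each stranded consonant: /g/ → /go/, /l/ → /lo/, /z/ → /zo/, /z/ → /zo/, /ʔ/ → /ʔo/.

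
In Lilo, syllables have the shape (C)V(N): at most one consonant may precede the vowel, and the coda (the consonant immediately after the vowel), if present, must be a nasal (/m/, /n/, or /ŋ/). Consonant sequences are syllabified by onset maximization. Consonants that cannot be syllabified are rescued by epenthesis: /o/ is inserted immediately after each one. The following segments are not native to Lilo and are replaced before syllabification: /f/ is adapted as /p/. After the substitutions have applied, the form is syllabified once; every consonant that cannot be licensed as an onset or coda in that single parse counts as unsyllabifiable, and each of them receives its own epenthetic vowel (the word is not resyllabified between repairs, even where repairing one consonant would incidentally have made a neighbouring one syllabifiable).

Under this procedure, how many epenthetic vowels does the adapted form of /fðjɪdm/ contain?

After substitution the input is /pðjɪdm/.
The unsyllabifiable consonants are /p/, /ð/, /d/, /m/; each receives one epenthetic vowel.

4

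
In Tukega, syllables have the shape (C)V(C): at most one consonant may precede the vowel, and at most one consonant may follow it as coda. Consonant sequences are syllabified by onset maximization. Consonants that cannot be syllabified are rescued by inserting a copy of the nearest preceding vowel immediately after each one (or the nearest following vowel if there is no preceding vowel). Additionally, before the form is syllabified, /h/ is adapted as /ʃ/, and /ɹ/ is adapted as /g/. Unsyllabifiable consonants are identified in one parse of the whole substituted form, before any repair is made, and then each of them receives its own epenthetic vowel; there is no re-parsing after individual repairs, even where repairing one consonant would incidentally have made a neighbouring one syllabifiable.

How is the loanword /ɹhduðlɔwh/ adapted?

Substitution: /ɹ/ → /g/, /h/ → /ʃ/, giving /gʃduðlɔwʃ/.
Under (C)V(C), the unsyllabifiable consonants are /g/, /ʃ/, /ʃ/ (at most one coda consonant is licensed; onsets are limited to one consonant).
Each unlicensed consonant becomes the onset of a new syllable: /g/ → /gu/, /ʃ/ → /ʃu/, /ʃ/ → /ʃɔ/.

guʃuduðlɔwʃɔ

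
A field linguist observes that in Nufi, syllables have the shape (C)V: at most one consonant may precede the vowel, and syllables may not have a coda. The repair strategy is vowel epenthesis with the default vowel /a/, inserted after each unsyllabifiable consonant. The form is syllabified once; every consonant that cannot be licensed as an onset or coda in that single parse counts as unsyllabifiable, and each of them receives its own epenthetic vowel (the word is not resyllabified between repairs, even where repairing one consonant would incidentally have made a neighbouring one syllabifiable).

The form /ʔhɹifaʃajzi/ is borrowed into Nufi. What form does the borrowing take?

ʔahaɹifaʃajazi

Syllabifying with onset maximization leaves /ʔ/, /h/, /j/ stranded (no codas are permitted; onsets are limited to one consonant).
Each unlicensed consonant becomes the onset of a new syllable: /ʔ/ → /ʔa/, /h/ → /ha/, /j/ → /ja/.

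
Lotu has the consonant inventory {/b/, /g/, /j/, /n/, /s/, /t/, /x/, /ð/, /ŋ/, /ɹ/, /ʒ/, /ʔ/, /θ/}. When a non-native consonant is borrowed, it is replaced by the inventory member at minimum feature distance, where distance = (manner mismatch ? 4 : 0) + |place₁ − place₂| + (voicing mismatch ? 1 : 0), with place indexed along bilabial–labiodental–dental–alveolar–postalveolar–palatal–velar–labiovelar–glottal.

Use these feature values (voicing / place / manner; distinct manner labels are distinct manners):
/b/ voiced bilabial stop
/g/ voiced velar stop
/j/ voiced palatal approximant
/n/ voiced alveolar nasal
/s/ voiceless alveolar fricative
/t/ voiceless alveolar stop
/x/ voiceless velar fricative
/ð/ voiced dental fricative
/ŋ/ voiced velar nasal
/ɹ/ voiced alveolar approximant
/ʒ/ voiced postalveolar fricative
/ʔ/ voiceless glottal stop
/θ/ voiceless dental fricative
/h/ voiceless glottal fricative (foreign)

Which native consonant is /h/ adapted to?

/x/ is closest: same manner (fricative), place distance 2 (glottal→velar), same voicing; total 2. Next closest is /ʔ/ at distance 4.

x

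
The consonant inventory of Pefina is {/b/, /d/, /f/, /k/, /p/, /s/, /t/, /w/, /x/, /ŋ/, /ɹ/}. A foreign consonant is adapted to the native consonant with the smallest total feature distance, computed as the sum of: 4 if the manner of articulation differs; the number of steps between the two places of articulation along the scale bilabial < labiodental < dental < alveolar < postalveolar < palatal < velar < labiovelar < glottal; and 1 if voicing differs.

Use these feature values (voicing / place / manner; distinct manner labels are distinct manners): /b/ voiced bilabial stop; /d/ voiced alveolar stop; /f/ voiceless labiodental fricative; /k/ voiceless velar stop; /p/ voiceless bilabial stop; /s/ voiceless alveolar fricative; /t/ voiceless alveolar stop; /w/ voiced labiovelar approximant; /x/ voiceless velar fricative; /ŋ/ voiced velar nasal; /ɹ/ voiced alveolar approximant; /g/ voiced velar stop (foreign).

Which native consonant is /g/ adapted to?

/k/ is closest: same manner (stop), place distance 0 (velar→velar), voicing differs (+1); total 1. Next closest is /d/ at distance 3.

k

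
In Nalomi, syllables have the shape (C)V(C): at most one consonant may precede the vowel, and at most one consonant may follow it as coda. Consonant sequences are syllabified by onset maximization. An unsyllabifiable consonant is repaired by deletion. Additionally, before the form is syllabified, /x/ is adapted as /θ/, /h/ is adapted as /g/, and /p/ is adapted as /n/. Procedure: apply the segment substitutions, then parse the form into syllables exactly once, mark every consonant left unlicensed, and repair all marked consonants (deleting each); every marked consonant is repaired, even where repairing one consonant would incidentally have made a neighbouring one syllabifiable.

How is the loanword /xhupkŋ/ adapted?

gun

Substitution: /x/ → /θ/, /h/ → /g/, /p/ → /n/, giving /θgunkŋ/.
Syllabifying with onset maximization leaves /θ/, /k/, /ŋ/ stranded (at most one coda consonant is licensed; onsets are limited to one consonant).
Deletion applies to /θ/, /k/, /ŋ/.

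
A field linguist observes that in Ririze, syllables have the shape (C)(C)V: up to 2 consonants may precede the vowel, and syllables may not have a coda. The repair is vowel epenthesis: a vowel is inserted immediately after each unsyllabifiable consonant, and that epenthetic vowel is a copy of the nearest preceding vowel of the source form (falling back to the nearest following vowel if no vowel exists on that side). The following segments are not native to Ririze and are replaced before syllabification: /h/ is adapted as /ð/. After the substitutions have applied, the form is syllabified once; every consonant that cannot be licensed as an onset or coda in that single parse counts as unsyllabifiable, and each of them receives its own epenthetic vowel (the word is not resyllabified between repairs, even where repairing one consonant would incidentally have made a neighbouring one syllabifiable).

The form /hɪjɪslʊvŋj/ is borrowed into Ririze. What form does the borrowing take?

Substitution: /h/ → /ð/, giving /ðɪjɪslʊvŋj/.
The consonants /v/, /ŋ/, /j/ cannot be parsed into a legal (C)(C)V syllable (no codas are permitted; onsets may contain at most 2 consonants).
Each unlicensed consonant becomes the onset of a new syllable: /v/ → /vʊ/, /ŋ/ → /ŋʊ/, /j/ → /jʊ/.

ðɪjɪslʊvʊŋʊjʊ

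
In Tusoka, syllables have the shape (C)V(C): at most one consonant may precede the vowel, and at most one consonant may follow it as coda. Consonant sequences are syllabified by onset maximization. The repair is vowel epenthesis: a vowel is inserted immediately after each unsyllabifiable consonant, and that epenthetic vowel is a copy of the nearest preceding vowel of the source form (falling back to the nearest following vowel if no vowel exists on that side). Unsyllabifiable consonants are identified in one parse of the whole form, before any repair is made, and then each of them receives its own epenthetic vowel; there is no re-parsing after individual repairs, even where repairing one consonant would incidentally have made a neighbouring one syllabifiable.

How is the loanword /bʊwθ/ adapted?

The consonants /θ/ cannot be parsed into a legal (C)V(C) syllable (at most one coda consonant is licensed; onsets are limited to one consonant).
Inserting the epenthetic vowel yields /θ/ → /θʊ/.

bʊwθʊ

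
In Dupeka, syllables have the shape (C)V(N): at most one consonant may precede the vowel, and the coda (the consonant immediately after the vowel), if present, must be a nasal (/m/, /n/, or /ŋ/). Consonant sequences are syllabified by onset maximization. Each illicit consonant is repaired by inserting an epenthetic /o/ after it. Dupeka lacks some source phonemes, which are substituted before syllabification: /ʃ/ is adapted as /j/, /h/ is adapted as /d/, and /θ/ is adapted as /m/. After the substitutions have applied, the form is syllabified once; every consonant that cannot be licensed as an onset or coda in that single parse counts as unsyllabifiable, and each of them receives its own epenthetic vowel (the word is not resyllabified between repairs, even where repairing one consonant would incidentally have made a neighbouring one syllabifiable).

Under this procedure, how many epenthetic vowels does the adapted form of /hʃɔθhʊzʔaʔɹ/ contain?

After substitution the input is /djɔmdʊzʔaʔɹ/.
The unsyllabifiable consonants are /d/, /z/, /ʔ/, /ɹ/; each receives one epenthetic vowel.

4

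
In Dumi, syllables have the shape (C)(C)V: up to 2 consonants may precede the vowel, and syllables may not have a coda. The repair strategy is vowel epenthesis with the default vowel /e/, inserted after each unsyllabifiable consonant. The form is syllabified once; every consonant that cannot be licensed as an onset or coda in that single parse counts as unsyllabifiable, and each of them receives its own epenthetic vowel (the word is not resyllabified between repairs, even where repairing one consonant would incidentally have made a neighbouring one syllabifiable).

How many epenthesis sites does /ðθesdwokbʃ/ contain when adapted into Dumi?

4

The unsyllabifiable consonants are /s/, /k/, /b/, /ʃ/; each receives one epenthetic vowel.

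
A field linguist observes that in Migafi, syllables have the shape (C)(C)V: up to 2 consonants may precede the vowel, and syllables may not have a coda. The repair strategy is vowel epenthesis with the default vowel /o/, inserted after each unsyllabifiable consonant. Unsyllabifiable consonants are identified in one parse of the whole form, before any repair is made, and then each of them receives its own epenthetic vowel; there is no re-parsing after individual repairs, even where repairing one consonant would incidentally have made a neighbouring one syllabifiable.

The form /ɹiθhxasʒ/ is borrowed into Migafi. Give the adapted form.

The consonants /θ/, /s/, /ʒ/ cannot be parsed into a legal (C)(C)V syllable (no codas are permitted; onsets may contain at most 2 consonants).
Each unlicensed consonant becomes the onset of a new syllable: /θ/ → /θo/, /s/ → /so/, /ʒ/ → /ʒo/.

ɹiθohxasoʒo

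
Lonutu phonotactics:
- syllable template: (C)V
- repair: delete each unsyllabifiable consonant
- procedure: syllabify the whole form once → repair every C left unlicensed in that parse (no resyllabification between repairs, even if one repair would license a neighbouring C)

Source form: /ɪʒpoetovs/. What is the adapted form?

ɪpoeto

Syllabifying with onset maximization leaves /ʒ/, /v/, /s/ stranded (no codas are permitted; onsets are limited to one consonant).
Deleting the stranded consonants removes /ʒ/, /v/, /s/.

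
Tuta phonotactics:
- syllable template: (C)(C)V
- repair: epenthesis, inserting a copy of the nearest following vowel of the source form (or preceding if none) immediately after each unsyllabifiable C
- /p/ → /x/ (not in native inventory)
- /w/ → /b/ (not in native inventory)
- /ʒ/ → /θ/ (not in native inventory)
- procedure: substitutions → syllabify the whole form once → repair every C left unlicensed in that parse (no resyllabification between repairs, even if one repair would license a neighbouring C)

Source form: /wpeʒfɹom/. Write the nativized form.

Substitution: /w/ → /b/, /p/ → /x/, /ʒ/ → /θ/, giving /bxeθfɹom/.
Syllabifying with onset maximization leaves /θ/, /m/ stranded (no codas are permitted; onsets may contain at most 2 consonants).
Epenthesis after each stranded consonant: /θ/ → /θo/, /m/ → /mo/.

bxeθofɹomo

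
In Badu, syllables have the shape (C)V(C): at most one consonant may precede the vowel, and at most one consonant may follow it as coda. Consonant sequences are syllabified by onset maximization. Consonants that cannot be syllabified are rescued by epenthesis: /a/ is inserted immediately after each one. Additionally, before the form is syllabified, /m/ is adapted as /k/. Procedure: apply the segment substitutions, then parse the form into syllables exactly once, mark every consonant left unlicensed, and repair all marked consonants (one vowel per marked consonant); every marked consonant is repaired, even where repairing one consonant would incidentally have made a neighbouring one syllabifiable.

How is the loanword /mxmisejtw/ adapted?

kaxakisejtawa

Substitution: /m/ → /k/, giving /kxkisejtw/.
The consonants /k/, /x/, /t/, /w/ cannot be parsed into a legal (C)V(C) syllable (at most one coda consonant is licensed; onsets are limited to one consonant).
Epenthesis after each stranded consonant: /k/ → /ka/, /x/ → /xa/, /t/ → /ta/, /w/ → /wa/.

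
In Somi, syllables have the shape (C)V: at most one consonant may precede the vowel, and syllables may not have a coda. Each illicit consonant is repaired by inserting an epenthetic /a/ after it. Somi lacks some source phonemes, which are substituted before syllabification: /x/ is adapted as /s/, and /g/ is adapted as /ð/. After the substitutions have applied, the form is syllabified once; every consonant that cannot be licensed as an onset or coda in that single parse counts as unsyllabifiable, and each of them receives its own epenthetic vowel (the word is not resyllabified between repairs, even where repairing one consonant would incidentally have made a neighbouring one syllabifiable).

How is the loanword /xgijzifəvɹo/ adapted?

saðijazifəvaɹo

Substitution: /x/ → /s/, /g/ → /ð/, giving /sðijzifəvɹo/.
Under (C)V, the unsyllabifiable consonants are /s/, /j/, /v/ (no codas are permitted; onsets are limited to one consonant).
Inserting the epenthetic vowel yields /s/ → /sa/, /j/ → /ja/, /v/ → /va/.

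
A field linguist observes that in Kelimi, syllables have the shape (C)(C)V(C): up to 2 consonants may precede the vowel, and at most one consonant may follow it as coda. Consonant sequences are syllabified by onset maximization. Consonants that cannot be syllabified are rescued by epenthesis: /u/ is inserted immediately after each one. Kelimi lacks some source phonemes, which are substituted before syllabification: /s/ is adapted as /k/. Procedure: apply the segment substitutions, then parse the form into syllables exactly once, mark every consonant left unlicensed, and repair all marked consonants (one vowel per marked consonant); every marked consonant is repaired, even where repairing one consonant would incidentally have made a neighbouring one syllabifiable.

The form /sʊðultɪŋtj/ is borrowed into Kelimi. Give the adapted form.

Substitution: /s/ → /k/, giving /kʊðultɪŋtj/.
Under (C)(C)V(C), the unsyllabifiable consonants are /t/, /j/ (at most one coda consonant is licensed; onsets may contain at most 2 consonants).
Epenthesis after each stranded consonant: /t/ → /tu/, /j/ → /ju/.

kʊðultɪŋtuju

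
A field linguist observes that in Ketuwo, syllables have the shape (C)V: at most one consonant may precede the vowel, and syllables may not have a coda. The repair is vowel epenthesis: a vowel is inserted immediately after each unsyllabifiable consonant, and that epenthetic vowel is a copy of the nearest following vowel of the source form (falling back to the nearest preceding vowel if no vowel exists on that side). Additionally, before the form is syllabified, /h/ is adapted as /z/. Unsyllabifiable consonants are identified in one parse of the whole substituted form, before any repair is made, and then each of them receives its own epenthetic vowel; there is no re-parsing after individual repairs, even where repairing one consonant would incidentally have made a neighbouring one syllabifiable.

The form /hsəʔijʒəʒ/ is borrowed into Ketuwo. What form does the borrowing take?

zəsəʔijəʒəʒə

Substitution: /h/ → /z/, giving /zsəʔijʒəʒ/.
The consonants /z/, /j/, /ʒ/ cannot be parsed into a legal (C)V syllable (no codas are permitted; onsets are limited to one consonant).
Epenthesis after each stranded consonant: /z/ → /zə/, /j/ → /jə/, /ʒ/ → /ʒə/.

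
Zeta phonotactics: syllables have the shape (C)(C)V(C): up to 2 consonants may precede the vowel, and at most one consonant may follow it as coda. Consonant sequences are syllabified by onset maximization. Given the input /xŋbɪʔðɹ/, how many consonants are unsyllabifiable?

The consonants /x/, /ð/, /ɹ/ cannot be parsed into a legal (C)(C)V(C) syllable (at most one coda consonant is licensed; onsets may contain at most 2 consonants).

3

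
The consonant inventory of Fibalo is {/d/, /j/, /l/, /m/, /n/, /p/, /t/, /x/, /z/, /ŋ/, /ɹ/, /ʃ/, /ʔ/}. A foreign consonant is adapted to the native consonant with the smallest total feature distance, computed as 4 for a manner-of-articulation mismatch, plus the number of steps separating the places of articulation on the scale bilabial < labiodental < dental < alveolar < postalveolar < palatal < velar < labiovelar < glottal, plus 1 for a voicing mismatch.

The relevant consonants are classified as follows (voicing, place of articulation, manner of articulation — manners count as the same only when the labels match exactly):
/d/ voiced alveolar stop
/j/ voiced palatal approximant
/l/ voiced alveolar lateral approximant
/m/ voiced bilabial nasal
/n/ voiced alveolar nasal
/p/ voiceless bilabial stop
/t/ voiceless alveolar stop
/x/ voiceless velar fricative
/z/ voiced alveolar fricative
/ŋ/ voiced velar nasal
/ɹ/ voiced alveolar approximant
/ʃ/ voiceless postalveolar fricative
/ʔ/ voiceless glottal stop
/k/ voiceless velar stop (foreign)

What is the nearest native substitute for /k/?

/ʔ/ is closest: same manner (stop), place distance 2 (velar→glottal), same voicing; total 2. Next closest is /t/ at distance 3.

ʔ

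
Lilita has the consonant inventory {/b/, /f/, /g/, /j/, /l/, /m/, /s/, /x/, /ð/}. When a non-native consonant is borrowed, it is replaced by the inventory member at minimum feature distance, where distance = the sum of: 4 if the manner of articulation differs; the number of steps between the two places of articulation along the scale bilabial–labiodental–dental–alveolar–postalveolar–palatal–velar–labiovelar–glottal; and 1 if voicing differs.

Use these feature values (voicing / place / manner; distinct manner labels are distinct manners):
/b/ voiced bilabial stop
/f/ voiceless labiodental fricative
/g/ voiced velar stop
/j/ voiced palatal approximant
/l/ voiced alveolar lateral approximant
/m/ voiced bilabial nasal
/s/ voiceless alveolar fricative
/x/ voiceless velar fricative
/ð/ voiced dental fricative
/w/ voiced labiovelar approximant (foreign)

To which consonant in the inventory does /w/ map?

j

/j/ is closest: same manner (approximant), place distance 2 (labiovelar→palatal), same voicing; total 2. Next closest is /g/ at distance 5.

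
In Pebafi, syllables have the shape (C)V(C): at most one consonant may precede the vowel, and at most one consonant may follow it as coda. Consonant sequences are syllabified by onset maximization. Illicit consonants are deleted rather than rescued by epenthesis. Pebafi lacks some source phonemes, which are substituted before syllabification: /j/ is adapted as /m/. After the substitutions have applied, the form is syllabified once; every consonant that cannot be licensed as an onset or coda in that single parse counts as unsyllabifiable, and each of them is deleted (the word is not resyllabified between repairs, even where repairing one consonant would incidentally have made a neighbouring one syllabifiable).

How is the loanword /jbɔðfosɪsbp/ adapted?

bɔðfosɪs

Substitution: /j/ → /m/, giving /mbɔðfosɪsbp/.
The consonants /m/, /b/, /p/ cannot be parsed into a legal (C)V(C) syllable (at most one coda consonant is licensed; onsets are limited to one consonant).
Deleting the stranded consonants removes /m/, /b/, /p/.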